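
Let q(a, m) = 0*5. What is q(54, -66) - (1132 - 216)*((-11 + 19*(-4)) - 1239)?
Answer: 1214616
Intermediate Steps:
q(a, m) = 0
q(54, -66) - (1132 - 216)*((-11 + 19*(-4)) - 1239) = 0 - (1132 - 216)*((-11 + 19*(-4)) - 1239) = 0 - 916*((-11 - 76) - 1239) = 0 - 916*(-87 - 1239) = 0 - 916*(-1326) = 0 - 1*(-1214616) = 0 + 1214616 = 1214616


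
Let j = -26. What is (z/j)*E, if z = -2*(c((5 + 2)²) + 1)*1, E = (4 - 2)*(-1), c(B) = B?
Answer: -100/13 ≈ -7.6923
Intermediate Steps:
E = -2 (E = 2*(-1) = -2)
z = -100 (z = -2*((5 + 2)² + 1)*1 = -2*(7² + 1)*1 = -2*(49 + 1)*1 = -2*50*1 = -100*1 = -100)
(z/j)*E = -100/(-26)*(-2) = -100*(-1/26)*(-2) = (50/13)*(-2) = -100/13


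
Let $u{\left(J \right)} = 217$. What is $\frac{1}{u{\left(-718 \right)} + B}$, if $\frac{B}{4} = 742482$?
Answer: $\frac{1}{2970145} \approx 3.3668 \cdot 10^{-7}$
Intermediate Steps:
$B = 2969928$ ($B = 4 \cdot 742482 = 2969928$)
$\frac{1}{u{\left(-718 \right)} + B} = \frac{1}{217 + 2969928} = \frac{1}{2970145}$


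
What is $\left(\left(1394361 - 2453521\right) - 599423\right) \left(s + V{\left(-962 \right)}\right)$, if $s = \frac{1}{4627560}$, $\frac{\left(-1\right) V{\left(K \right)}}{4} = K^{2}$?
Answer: $\frac{9470614275761155299}{1542520} \approx 6.1397 \cdot 10^{12}$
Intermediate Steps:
$V{\left(K \right)} = - 4 K^{2}$
$s = \frac{1}{4627560} \approx 2.161 \cdot 10^{-7}$
$\left(\left(1394361 - 2453521\right) - 599423\right) \left(s + V{\left(-962 \right)}\right) = \left(\left(1394361 - 2453521\right) - 599423\right) \left(\frac{1}{4627560} - 4 \left(-962\right)^{2}\right) = \left(\left(1394361 - 2453521\right) - 599423\right) \left(\frac{1}{4627560} - 3701776\right) = \left(-1059160 - 599423\right) \left(\frac{1}{4627560} - 3701776\right) = \left(-1658583\right) \left(- \frac{17130190546559}{4627560}\right) = \frac{9470614275761155299}{1542520}$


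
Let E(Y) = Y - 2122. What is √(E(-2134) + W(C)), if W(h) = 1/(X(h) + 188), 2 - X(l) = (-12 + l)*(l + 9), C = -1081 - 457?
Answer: I*√1493792813869710/592440 ≈ 65.238*I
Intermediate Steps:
C = -1538
X(l) = 2 - (-12 + l)*(9 + l) (X(l) = 2 - (-12 + l)*(l + 9) = 2 - (-12 + l)*(9 + l))
E(Y) = -2122 + Y
W(h) = 1/(298 - h² + 3*h) (W(h) = 1/((110 - h² + 3*h) + 188) = 1/(298 - h² + 3*h))
√(E(-2134) + W(C)) = √((-2122 - 2134) + 1/(298 - 1*(-1538)² + 3*(-1538))) = √(-4256 + 1/(298 - 1*2365444 - 4614)) = √(-4256 + 1/(298 - 2365444 - 4614)) = √(-4256 + 1/(-2369760)) = √(-4256 - 1/2369760) = √(-10085698561/2369760) = I*√1493792813869710/592440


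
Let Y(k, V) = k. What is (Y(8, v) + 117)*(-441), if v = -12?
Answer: -55125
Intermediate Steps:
(Y(8, v) + 117)*(-441) = (8 + 117)*(-441) = 125*(-441) = -55125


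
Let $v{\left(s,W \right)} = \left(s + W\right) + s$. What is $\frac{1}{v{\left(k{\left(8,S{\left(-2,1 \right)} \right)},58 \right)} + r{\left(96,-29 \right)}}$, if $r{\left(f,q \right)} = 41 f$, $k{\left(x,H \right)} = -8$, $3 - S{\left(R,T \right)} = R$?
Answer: $\frac{1}{3978} \approx 0.00025138$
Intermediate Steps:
$S{\left(R,T \right)} = 3 - R$
$v{\left(s,W \right)} = W + 2 s$ ($v{\left(s,W \right)} = \left(W + s\right) + s = W + 2 s$)
$\frac{1}{v{\left(k{\left(8,S{\left(-2,1 \right)} \right)},58 \right)} + r{\left(96,-29 \right)}} = \frac{1}{\left(58 + 2 \left(-8\right)\right) + 41 \cdot 96} = \frac{1}{\left(58 - 16\right) + 3936} = \frac{1}{42 + 3936} = \frac{1}{3978}$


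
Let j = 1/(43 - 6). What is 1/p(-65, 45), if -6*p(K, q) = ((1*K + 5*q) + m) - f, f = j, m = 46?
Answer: -222/7621 ≈ -0.029130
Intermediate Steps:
j = 1/37 ≈ 0.027027
f = 1/37 ≈ 0.027027
p(K, q) = -567/74 - 5*q/6 - K/6 (p(K, q) = -(((1*K + 5*q) + 46) - 1*1/37)/6 = -(((K + 5*q) + 46) - 1/37)/6 = -((46 + K + 5*q) - 1/37)/6 = -(1701/37 + K + 5*q)/6 = -567/74 - 5*q/6 - K/6)
1/p(-65, 45) = 1/(-567/74 - 5/6*45 - 1/6*(-65)) = 1/(-567/74 - 75/2 + 65/6) = 1/(-7621/222) = -222/7621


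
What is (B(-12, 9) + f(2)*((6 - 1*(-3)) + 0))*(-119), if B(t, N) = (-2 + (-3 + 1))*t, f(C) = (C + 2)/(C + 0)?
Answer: -7854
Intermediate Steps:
f(C) = (2 + C)/C
B(t, N) = -4*t (B(t, N) = (-2 - 2)*t = -4*t)
(B(-12, 9) + f(2)*((6 - 1*(-3)) + 0))*(-119) = (-4*(-12) + ((2 + 2)/2)*((6 - 1*(-3)) + 0))*(-119) = (48 + ((1/2)*4)*((6 + 3) + 0))*(-119) = (48 + 2*(9 + 0))*(-119) = (48 + 2*9)*(-119) = (48 + 18)*(-119) = 66*(-119) = -7854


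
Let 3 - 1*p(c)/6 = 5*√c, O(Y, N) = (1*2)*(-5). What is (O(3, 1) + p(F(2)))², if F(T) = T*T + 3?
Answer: 6364 - 480*√7 ≈ 5094.0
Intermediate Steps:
O(Y, N) = -10 (O(Y, N) = 2*(-5) = -10)
F(T) = 3 + T² (F(T) = T² + 3 = 3 + T²)
p(c) = 18 - 30*√c
(O(3, 1) + p(F(2)))² = (-10 + (18 - 30*√(3 + 2²)))² = (-10 + (18 - 30*√(3 + 4)))² = (-10 + (18 - 30*√7))² = (8 - 30*√7)²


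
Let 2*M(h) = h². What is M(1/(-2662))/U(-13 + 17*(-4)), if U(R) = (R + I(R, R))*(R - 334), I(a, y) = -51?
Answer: 1/776368892640 ≈ 1.2880e-12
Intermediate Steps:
M(h) = h²/2
U(R) = (-334 + R)*(-51 + R) (U(R) = (R - 51)*(R - 334) = (-51 + R)*(-334 + R) = (-334 + R)*(-51 + R))
M(1/(-2662))/U(-13 + 17*(-4)) = ((1/(-2662))²/2)/(17034 + (-13 + 17*(-4))² - 385*(-13 + 17*(-4))) = ((-1/2662)²/2)/(17034 + (-13 - 68)² - 385*(-13 - 68)) = ((½)*(1/7086244))/(17034 + (-81)² - 385*(-81)) = 1/(14172488*(17034 + 6561 + 31185)) = (1/14172488)/54780 = (1/14172488)*(1/54780) = 1/776368892640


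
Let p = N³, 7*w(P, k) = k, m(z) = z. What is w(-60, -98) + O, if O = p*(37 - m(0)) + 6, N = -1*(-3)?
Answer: 991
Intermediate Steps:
N = 3
w(P, k) = k/7
p = 27 (p = 3³ = 27)
O = 1005 (O = 27*(37 - 1*0) + 6 = 27*(37 + 0) + 6 = 27*37 + 6 = 999 + 6 = 1005)
w(-60, -98) + O = (⅐)*(-98) + 1005 = -14 + 1005 = 991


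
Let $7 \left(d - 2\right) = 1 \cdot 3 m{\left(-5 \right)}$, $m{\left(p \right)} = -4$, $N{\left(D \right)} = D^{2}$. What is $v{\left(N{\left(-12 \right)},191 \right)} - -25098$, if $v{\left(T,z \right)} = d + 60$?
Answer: $\frac{176108}{7} \approx 25158.0$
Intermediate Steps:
$d = \frac{2}{7}$ ($d = 2 + \frac{1 \cdot 3 \left(-4\right)}{7} = 2 + \frac{3 \left(-4\right)}{7} = 2 + \frac{1}{7} \left(-12\right) = 2 - \frac{12}{7} = \frac{2}{7} \approx 0.28571$)
$v{\left(T,z \right)} = \frac{422}{7}$ ($v{\left(T,z \right)} = \frac{2}{7} + 60 = \frac{422}{7}$)
$v{\left(N{\left(-12 \right)},191 \right)} - -25098 = \frac{422}{7} - -25098 = \frac{422}{7} + 25098 = \frac{176108}{7}$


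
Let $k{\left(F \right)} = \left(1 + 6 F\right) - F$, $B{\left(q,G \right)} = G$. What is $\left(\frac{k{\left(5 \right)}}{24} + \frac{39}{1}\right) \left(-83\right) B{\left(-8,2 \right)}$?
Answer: $- \frac{39923}{6} \approx -6653.8$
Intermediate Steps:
$k{\left(F \right)} = 1 + 5 F$
$\left(\frac{k{\left(5 \right)}}{24} + \frac{39}{1}\right) \left(-83\right) B{\left(-8,2 \right)} = \left(\frac{1 + 5 \cdot 5}{24} + \frac{39}{1}\right) \left(-83\right) 2 = \left(\left(1 + 25\right) \frac{1}{24} + 39 \cdot 1\right) \left(-83\right) 2 = \left(26 \cdot \frac{1}{24} + 39\right) \left(-83\right) 2 = \left(\frac{13}{12} + 39\right) \left(-83\right) 2 = \frac{481}{12} \left(-83\right) 2 = \left(- \frac{39923}{12}\right) 2 = - \frac{39923}{6}$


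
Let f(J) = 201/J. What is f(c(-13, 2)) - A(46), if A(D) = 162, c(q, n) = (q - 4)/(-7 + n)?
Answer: -1749/17 ≈ -102.88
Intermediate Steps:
c(q, n) = (-4 + q)/(-7 + n)
f(c(-13, 2)) - A(46) = 201/(((-4 - 13)/(-7 + 2))) - 1*162 = 201/((-17/(-5))) - 162 = 201/((-1/5*(-17))) - 162 = 201/(17/5) - 162 = 201*(5/17) - 162 = 1005/17 - 162 = -1749/17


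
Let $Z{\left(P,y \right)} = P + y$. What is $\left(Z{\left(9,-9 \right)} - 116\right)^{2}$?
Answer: $13456$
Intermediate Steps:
$\left(Z{\left(9,-9 \right)} - 116\right)^{2} = \left(\left(9 - 9\right) - 116\right)^{2} = \left(0 - 116\right)^{2} = \left(-116\right)^{2} = 13456$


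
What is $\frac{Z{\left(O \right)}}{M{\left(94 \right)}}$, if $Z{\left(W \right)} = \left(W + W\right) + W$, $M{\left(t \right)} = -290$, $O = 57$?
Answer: $- \frac{171}{290} \approx -0.58965$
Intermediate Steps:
$Z{\left(W \right)} = 3 W$ ($Z{\left(W \right)} = 2 W + W = 3 W$)
$\frac{Z{\left(O \right)}}{M{\left(94 \right)}} = \frac{3 \cdot 57}{-290} = 171 \left(- \frac{1}{290}\right) = - \frac{171}{290}$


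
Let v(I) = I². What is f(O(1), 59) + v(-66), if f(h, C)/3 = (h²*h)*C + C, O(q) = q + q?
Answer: 5949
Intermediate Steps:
O(q) = 2*q
f(h, C) = 3*C + 3*C*h³ (f(h, C) = 3*((h²*h)*C + C) = 3*(h³*C + C) = 3*(C*h³ + C) = 3*(C + C*h³) = 3*C + 3*C*h³)
f(O(1), 59) + v(-66) = 3*59*(1 + (2*1)³) + (-66)² = 3*59*(1 + 2³) + 4356 = 3*59*(1 + 8) + 4356 = 3*59*9 + 4356 = 1593 + 4356 = 5949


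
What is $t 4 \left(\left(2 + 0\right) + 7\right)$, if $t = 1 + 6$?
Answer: $252$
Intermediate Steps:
$t = 7$
$t 4 \left(\left(2 + 0\right) + 7\right) = 7 \cdot 4 \left(\left(2 + 0\right) + 7\right) = 28 \left(2 + 7\right) = 28 \cdot 9 = 252$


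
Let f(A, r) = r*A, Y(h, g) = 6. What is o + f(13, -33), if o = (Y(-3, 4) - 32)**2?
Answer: 247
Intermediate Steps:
f(A, r) = A*r
o = 676 (o = (6 - 32)**2 = (-26)**2 = 676)
o + f(13, -33) = 676 + 13*(-33) = 676 - 429 = 247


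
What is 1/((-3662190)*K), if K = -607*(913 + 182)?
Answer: 1/2434129516350 ≈ 4.1082e-13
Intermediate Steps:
K = -664665 (K = -607*1095 = -664665)
1/((-3662190)*K) = 1/(-3662190*(-664665)) = -1/3662190*(-1/664665) = 1/2434129516350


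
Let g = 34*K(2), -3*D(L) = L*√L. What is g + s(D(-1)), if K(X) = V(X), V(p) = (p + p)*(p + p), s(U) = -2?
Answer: 542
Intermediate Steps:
D(L) = -L^(3/2)/3 (D(L) = -L*√L/3 = -L^(3/2)/3)
V(p) = 4*p² (V(p) = (2*p)*(2*p) = 4*p²)
K(X) = 4*X²
g = 544 (g = 34*(4*2²) = 34*(4*4) = 34*16 = 544)
g + s(D(-1)) = 544 - 2 = 542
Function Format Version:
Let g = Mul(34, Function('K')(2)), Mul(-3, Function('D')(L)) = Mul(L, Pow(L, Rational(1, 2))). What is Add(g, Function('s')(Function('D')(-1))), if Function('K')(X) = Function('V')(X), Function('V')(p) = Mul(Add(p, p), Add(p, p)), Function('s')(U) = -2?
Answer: 542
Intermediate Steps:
Function('D')(L) = Mul(Rational(-1, 3), Pow(L, Rational(3, 2))) (Function('D')(L) = Mul(Rational(-1, 3), Mul(L, Pow(L, Rational(1, 2)))) = Mul(Rational(-1, 3), Pow(L, Rational(3, 2))))
Function('V')(p) = Mul(4, Pow(p, 2)) (Function('V')(p) = Mul(Mul(2, p), Mul(2, p)) = Mul(4, Pow(p, 2)))
Function('K')(X) = Mul(4, Pow(X, 2))
g = 544 (g = Mul(34, Mul(4, Pow(2, 2))) = Mul(34, Mul(4, 4)) = Mul(34, 16) = 544)
Add(g, Function('s')(Function('D')(-1))) = Add(544, -2) = 542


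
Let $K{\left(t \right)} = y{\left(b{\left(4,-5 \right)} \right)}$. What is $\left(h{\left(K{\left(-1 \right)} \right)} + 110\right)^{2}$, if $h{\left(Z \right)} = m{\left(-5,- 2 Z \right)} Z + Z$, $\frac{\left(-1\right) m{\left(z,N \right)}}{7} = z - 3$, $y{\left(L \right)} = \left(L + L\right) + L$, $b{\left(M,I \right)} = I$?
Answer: $555025$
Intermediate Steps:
$y{\left(L \right)} = 3 L$ ($y{\left(L \right)} = 2 L + L = 3 L$)
$K{\left(t \right)} = -15$ ($K{\left(t \right)} = 3 \left(-5\right) = -15$)
$m{\left(z,N \right)} = 21 - 7 z$ ($m{\left(z,N \right)} = - 7 \left(z - 3\right) = - 7 \left(-3 + z\right) = 21 - 7 z$)
$h{\left(Z \right)} = 57 Z$ ($h{\left(Z \right)} = \left(21 - -35\right) Z + Z = \left(21 + 35\right) Z + Z = 56 Z + Z = 57 Z$)
$\left(h{\left(K{\left(-1 \right)} \right)} + 110\right)^{2} = \left(57 \left(-15\right) + 110\right)^{2} = \left(-855 + 110\right)^{2} = \left(-745\right)^{2} = 555025$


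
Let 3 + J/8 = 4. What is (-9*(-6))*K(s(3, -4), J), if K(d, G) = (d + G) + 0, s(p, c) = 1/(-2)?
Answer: 405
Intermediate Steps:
J = 8 (J = -24 + 8*4 = -24 + 32 = 8)
s(p, c) = -1/2
K(d, G) = G + d (K(d, G) = (G + d) + 0 = G + d)
(-9*(-6))*K(s(3, -4), J) = (-9*(-6))*(8 - 1/2) = 54*(15/2) = 405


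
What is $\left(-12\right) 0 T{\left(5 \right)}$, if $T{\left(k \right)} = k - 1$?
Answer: $0$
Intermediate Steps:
$T{\left(k \right)} = -1 + k$
$\left(-12\right) 0 T{\left(5 \right)} = \left(-12\right) 0 \left(-1 + 5\right) = 0 \cdot 4 = 0$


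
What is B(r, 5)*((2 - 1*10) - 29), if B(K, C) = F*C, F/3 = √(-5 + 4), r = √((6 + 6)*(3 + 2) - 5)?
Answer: -555*I ≈ -555.0*I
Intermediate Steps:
r = √55 (r = √(12*5 - 5) = √(60 - 5) = √55 ≈ 7.4162)
F = 3*I (F = 3*√(-5 + 4) = 3*√(-1) = 3*I ≈ 3.0*I)
B(K, C) = 3*I*C (B(K, C) = (3*I)*C = 3*I*C)
B(r, 5)*((2 - 1*10) - 29) = (3*I*5)*((2 - 1*10) - 29) = (15*I)*((2 - 10) - 29) = (15*I)*(-8 - 29) = (15*I)*(-37) = -555*I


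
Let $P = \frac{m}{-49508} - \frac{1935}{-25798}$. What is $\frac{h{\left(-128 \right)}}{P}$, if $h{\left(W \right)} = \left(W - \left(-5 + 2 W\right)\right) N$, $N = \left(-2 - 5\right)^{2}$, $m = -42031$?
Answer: $\frac{594540037252}{84293837} \approx 7053.2$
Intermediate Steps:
$N = 49$ ($N = \left(-7\right)^{2} = 49$)
$h{\left(W \right)} = 245 - 49 W$ ($h{\left(W \right)} = \left(W - \left(-5 + 2 W\right)\right) 49 = \left(5 - W\right) 49 = 245 - 49 W$)
$P = \frac{590056859}{638603692}$ ($P = - \frac{42031}{-49508} - \frac{1935}{-25798} = \left(-42031\right) \left(- \frac{1}{49508}\right) - - \frac{1935}{25798} = \frac{42031}{49508} + \frac{1935}{25798} = \frac{590056859}{638603692} \approx 0.92398$)
$\frac{h{\left(-128 \right)}}{P} = \frac{245 - -6272}{\frac{590056859}{638603692}} = \left(245 + 6272\right) \frac{638603692}{590056859} = 6517 \cdot \frac{638603692}{590056859} = \frac{594540037252}{84293837}$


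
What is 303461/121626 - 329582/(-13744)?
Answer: 11064127079/417906936 ≈ 26.475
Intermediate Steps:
303461/121626 - 329582/(-13744) = 303461*(1/121626) - 329582*(-1/13744) = 303461/121626 + 164791/6872 = 11064127079/417906936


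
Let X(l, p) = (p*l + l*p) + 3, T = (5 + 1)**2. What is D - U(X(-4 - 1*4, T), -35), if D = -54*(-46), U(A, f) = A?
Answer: 3057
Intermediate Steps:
T = 36 (T = 6**2 = 36)
X(l, p) = 3 + 2*l*p (X(l, p) = (l*p + l*p) + 3 = 2*l*p + 3 = 3 + 2*l*p)
D = 2484
D - U(X(-4 - 1*4, T), -35) = 2484 - (3 + 2*(-4 - 1*4)*36) = 2484 - (3 + 2*(-4 - 4)*36) = 2484 - (3 + 2*(-8)*36) = 2484 - (3 - 576) = 2484 - 1*(-573) = 2484 + 573 = 3057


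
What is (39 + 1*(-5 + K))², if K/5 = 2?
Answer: 1936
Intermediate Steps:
K = 10 (K = 5*2 = 10)
(39 + 1*(-5 + K))² = (39 + 1*(-5 + 10))² = (39 + 1*5)² = (39 + 5)² = 44² = 1936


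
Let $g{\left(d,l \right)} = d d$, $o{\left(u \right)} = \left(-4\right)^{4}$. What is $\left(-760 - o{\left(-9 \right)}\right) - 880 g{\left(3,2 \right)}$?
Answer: $-8936$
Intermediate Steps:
$o{\left(u \right)} = 256$
$g{\left(d,l \right)} = d^{2}$
$\left(-760 - o{\left(-9 \right)}\right) - 880 g{\left(3,2 \right)} = \left(-760 - 256\right) - 880 \cdot 3^{2} = \left(-760 - 256\right) - 7920 = -1016 - 7920 = -8936$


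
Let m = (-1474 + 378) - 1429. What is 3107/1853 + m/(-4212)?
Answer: 17765509/7804836 ≈ 2.2762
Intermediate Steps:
m = -2525 (m = -1096 - 1429 = -2525)
3107/1853 + m/(-4212) = 3107/1853 - 2525/(-4212) = 3107*(1/1853) - 2525*(-1/4212) = 3107/1853 + 2525/4212 = 17765509/7804836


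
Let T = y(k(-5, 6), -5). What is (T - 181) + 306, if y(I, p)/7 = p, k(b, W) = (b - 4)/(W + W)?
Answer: 90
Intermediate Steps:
k(b, W) = (-4 + b)/(2*W) (k(b, W) = (-4 + b)/((2*W)) = (-4 + b)*(1/(2*W)) = (-4 + b)/(2*W))
y(I, p) = 7*p
T = -35 (T = 7*(-5) = -35)
(T - 181) + 306 = (-35 - 181) + 306 = -216 + 306 = 90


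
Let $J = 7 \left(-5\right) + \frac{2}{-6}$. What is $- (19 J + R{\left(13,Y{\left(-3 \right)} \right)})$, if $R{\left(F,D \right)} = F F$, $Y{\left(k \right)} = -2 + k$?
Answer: $\frac{1507}{3} \approx 502.33$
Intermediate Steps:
$R{\left(F,D \right)} = F^{2}$
$J = - \frac{106}{3}$ ($J = -35 + 2 \left(- \frac{1}{6}\right) = -35 - \frac{1}{3} = - \frac{106}{3} \approx -35.333$)
$- (19 J + R{\left(13,Y{\left(-3 \right)} \right)}) = - (19 \left(- \frac{106}{3}\right) + 13^{2}) = - (- \frac{2014}{3} + 169) = \left(-1\right) \left(- \frac{1507}{3}\right) = \frac{1507}{3}$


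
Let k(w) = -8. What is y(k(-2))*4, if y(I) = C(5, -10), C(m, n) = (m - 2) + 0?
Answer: 12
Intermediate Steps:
C(m, n) = -2 + m (C(m, n) = (-2 + m) + 0 = -2 + m)
y(I) = 3 (y(I) = -2 + 5 = 3)
y(k(-2))*4 = 3*4 = 12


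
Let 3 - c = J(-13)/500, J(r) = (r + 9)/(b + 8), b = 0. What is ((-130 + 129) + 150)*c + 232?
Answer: 679149/1000 ≈ 679.15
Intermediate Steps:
J(r) = 9/8 + r/8 (J(r) = (r + 9)/(0 + 8) = (9 + r)/8 = (9 + r)*(⅛) = 9/8 + r/8)
c = 3001/1000 (c = 3 - (9/8 + (⅛)*(-13))/500 = 3 - (9/8 - 13/8)/500 = 3 - (-1)/(2*500) = 3 - 1*(-1/1000) = 3 + 1/1000 = 3001/1000 ≈ 3.0010)
((-130 + 129) + 150)*c + 232 = ((-130 + 129) + 150)*(3001/1000) + 232 = (-1 + 150)*(3001/1000) + 232 = 149*(3001/1000) + 232 = 447149/1000 + 232 = 679149/1000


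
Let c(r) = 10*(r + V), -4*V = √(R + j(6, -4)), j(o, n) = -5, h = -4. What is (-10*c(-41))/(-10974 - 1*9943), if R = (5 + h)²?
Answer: -4100/20917 - 50*I/20917 ≈ -0.19601 - 0.0023904*I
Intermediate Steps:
R = 1 (R = (5 - 4)² = 1² = 1)
V = -I/2 (V = -√(1 - 5)/4 = -I/2 ≈ -0.5*I)
c(r) = -5*I + 10*r (c(r) = 10*(r - I/2) = -5*I + 10*r)
(-10*c(-41))/(-10974 - 1*9943) = (-10*(-5*I + 10*(-41)))/(-10974 - 1*9943) = (-10*(-5*I - 410))/(-10974 - 9943) = -10*(-410 - 5*I)/(-20917) = (4100 + 50*I)*(-1/20917) = -4100/20917 - 50*I/20917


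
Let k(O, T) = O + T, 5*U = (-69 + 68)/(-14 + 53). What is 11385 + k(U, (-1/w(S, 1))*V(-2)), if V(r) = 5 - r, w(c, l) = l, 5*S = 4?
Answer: 2218709/195 ≈ 11378.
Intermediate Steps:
S = ⅘ (S = (⅕)*4 = ⅘ ≈ 0.80000)
U = -1/195 (U = ((-69 + 68)/(-14 + 53))/5 = (-1/39)/5 = (-1*1/39)/5 = (⅕)*(-1/39) = -1/195 ≈ -0.0051282)
11385 + k(U, (-1/w(S, 1))*V(-2)) = 11385 + (-1/195 + (-1/1)*(5 - 1*(-2))) = 11385 + (-1/195 + (-1*1)*(5 + 2)) = 11385 + (-1/195 - 1*7) = 11385 + (-1/195 - 7) = 11385 - 1366/195 = 2218709/195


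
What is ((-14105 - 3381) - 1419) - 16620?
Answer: -35525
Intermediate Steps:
((-14105 - 3381) - 1419) - 16620 = (-17486 - 1419) - 16620 = -18905 - 16620 = -35525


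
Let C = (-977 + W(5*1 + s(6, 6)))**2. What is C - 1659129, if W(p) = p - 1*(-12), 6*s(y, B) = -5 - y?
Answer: -26424203/36 ≈ -7.3401e+5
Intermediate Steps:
s(y, B) = -5/6 - y/6 (s(y, B) = (-5 - y)/6 = -5/6 - y/6)
W(p) = 12 + p (W(p) = p + 12 = 12 + p)
C = 33304441/36 (C = (-977 + (12 + (5*1 + (-5/6 - 1/6*6))))**2 = (-977 + (12 + (5 + (-5/6 - 1))))**2 = (-977 + (12 + (5 - 11/6)))**2 = (-977 + (12 + 19/6))**2 = (-977 + 91/6)**2 = (-5771/6)**2 = 33304441/36 ≈ 9.2512e+5)
C - 1659129 = 33304441/36 - 1659129 = -26424203/36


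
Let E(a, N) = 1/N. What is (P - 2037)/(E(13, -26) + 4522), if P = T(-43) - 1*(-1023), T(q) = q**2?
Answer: 21710/117571 ≈ 0.18465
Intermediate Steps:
P = 2872 (P = (-43)**2 - 1*(-1023) = 1849 + 1023 = 2872)
(P - 2037)/(E(13, -26) + 4522) = (2872 - 2037)/(1/(-26) + 4522) = 835/(-1/26 + 4522) = 835/(117571/26) = 835*(26/117571) = 21710/117571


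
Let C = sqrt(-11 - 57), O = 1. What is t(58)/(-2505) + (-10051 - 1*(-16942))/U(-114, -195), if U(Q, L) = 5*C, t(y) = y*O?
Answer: -58/2505 - 6891*I*sqrt(17)/170 ≈ -0.023154 - 167.13*I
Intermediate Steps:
t(y) = y (t(y) = y*1 = y)
C = 2*I*sqrt(17) (C = sqrt(-68) = 2*I*sqrt(17) ≈ 8.2462*I)
U(Q, L) = 10*I*sqrt(17) (U(Q, L) = 5*(2*I*sqrt(17)) = 10*I*sqrt(17))
t(58)/(-2505) + (-10051 - 1*(-16942))/U(-114, -195) = 58/(-2505) + (-10051 - 1*(-16942))/((10*I*sqrt(17))) = 58*(-1/2505) + (-10051 + 16942)*(-I*sqrt(17)/170) = -58/2505 + 6891*(-I*sqrt(17)/170) = -58/2505 - 6891*I*sqrt(17)/170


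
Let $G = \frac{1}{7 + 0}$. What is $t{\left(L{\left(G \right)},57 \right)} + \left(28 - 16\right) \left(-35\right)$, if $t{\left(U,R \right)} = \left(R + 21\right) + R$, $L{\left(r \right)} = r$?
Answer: $-285$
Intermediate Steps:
$G = \frac{1}{7} \approx 0.14286$
$t{\left(U,R \right)} = 21 + 2 R$ ($t{\left(U,R \right)} = \left(21 + R\right) + R = 21 + 2 R$)
$t{\left(L{\left(G \right)},57 \right)} + \left(28 - 16\right) \left(-35\right) = \left(21 + 2 \cdot 57\right) + \left(28 - 16\right) \left(-35\right) = \left(21 + 114\right) + 12 \left(-35\right) = 135 - 420 = -285$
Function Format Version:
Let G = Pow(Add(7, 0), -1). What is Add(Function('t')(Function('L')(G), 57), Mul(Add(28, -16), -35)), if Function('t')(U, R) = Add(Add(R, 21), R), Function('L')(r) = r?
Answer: -285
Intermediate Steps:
G = Rational(1, 7) (G = Pow(7, -1) = Rational(1, 7) ≈ 0.14286)
Function('t')(U, R) = Add(21, Mul(2, R)) (Function('t')(U, R) = Add(Add(21, R), R) = Add(21, Mul(2, R)))
Add(Function('t')(Function('L')(G), 57), Mul(Add(28, -16), -35)) = Add(Add(21, Mul(2, 57)), Mul(Add(28, -16), -35)) = Add(Add(21, 114), Mul(12, -35)) = Add(135, -420) = -285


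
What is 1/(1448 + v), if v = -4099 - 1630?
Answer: -1/4281 ≈ -0.00023359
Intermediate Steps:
v = -5729
1/(1448 + v) = 1/(1448 - 5729) = 1/(-4281) = -1/4281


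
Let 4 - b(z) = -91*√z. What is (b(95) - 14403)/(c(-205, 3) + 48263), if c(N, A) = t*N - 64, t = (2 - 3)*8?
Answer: -14399/49839 + 91*√95/49839 ≈ -0.27111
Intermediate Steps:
t = -8 (t = -1*8 = -8)
c(N, A) = -64 - 8*N (c(N, A) = -8*N - 64 = -64 - 8*N)
b(z) = 4 + 91*√z (b(z) = 4 - (-91)*√z = 4 + 91*√z)
(b(95) - 14403)/(c(-205, 3) + 48263) = ((4 + 91*√95) - 14403)/((-64 - 8*(-205)) + 48263) = (-14399 + 91*√95)/((-64 + 1640) + 48263) = (-14399 + 91*√95)/(1576 + 48263) = (-14399 + 91*√95)/49839 = (-14399 + 91*√95)*(1/49839) = -14399/49839 + 91*√95/49839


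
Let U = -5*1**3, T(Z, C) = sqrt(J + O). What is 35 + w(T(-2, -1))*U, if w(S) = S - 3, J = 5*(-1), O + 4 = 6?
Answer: 50 - 5*I*sqrt(3) ≈ 50.0 - 8.6602*I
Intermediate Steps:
O = 2 (O = -4 + 6 = 2)
J = -5
T(Z, C) = I*sqrt(3) (T(Z, C) = sqrt(-5 + 2) = sqrt(-3) = I*sqrt(3))
U = -5 (U = -5*1 = -5)
w(S) = -3 + S
35 + w(T(-2, -1))*U = 35 + (-3 + I*sqrt(3))*(-5) = 35 + (15 - 5*I*sqrt(3)) = 50 - 5*I*sqrt(3)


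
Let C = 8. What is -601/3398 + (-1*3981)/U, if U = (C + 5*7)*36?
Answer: -2409631/876684 ≈ -2.7486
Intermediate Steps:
U = 1548 (U = (8 + 5*7)*36 = (8 + 35)*36 = 43*36 = 1548)
-601/3398 + (-1*3981)/U = -601/3398 - 1*3981/1548 = -601*1/3398 - 3981*1/1548 = -601/3398 - 1327/516 = -2409631/876684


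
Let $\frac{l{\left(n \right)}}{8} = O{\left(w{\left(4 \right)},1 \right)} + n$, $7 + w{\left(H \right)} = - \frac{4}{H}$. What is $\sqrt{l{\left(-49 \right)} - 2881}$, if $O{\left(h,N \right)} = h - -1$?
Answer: $i \sqrt{3329} \approx 57.698 i$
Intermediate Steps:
$w{\left(H \right)} = -7 - \frac{4}{H}$
$O{\left(h,N \right)} = 1 + h$ ($O{\left(h,N \right)} = h + 1 = 1 + h$)
$l{\left(n \right)} = -56 + 8 n$ ($l{\left(n \right)} = 8 \left(\left(1 - \left(7 + \frac{4}{4}\right)\right) + n\right) = 8 \left(\left(1 - 8\right) + n\right) = 8 \left(-7 + n\right) = -56 + 8 n$)
$\sqrt{l{\left(-49 \right)} - 2881} = \sqrt{\left(-56 + 8 \left(-49\right)\right) - 2881} = \sqrt{\left(-56 - 392\right) - 2881} = \sqrt{-448 - 2881} = \sqrt{-3329} = i \sqrt{3329}$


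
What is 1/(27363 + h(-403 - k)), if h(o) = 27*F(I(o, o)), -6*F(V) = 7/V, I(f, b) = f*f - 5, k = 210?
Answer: 751528/20564060601 ≈ 3.6546e-5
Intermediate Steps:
I(f, b) = -5 + f² (I(f, b) = f² - 5 = -5 + f²)
F(V) = -7/(6*V)
h(o) = -63/(2*(-5 + o²)) (h(o) = 27*(-7/(6*(-5 + o²))) = -63/(2*(-5 + o²)))
1/(27363 + h(-403 - k)) = 1/(27363 - 63/(-10 + 2*(-403 - 1*210)²)) = 1/(27363 - 63/(-10 + 2*(-403 - 210)²)) = 1/(27363 - 63/(-10 + 2*(-613)²)) = 1/(27363 - 63/(-10 + 2*375769)) = 1/(27363 - 63/(-10 + 751538)) = 1/(27363 - 63/751528) = 1/(20564060601/751528) = 751528/20564060601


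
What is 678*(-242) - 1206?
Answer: -165282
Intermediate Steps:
678*(-242) - 1206 = -164076 - 1206 = -165282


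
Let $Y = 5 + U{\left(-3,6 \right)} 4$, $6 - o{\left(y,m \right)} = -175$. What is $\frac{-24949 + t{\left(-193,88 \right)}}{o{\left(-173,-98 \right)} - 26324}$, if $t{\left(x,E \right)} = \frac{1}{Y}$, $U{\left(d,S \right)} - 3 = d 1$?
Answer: $\frac{124744}{130715} \approx 0.95432$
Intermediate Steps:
$U{\left(d,S \right)} = 3 + d$ ($U{\left(d,S \right)} = 3 + d 1 = 3 + d$)
$o{\left(y,m \right)} = 181$ ($o{\left(y,m \right)} = 6 - -175 = 6 + 175 = 181$)
$Y = 5$ ($Y = 5 + \left(3 - 3\right) 4 = 5 + 0 \cdot 4 = 5 + 0 = 5$)
$t{\left(x,E \right)} = \frac{1}{5}$
$\frac{-24949 + t{\left(-193,88 \right)}}{o{\left(-173,-98 \right)} - 26324} = \frac{-24949 + \frac{1}{5}}{181 - 26324} = - \frac{124744}{5 \left(-26143\right)} = \left(- \frac{124744}{5}\right) \left(- \frac{1}{26143}\right) = \frac{124744}{130715}$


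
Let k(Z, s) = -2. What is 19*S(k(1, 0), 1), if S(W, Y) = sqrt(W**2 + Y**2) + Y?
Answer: 19 + 19*sqrt(5) ≈ 61.485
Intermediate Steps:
S(W, Y) = Y + sqrt(W**2 + Y**2)
19*S(k(1, 0), 1) = 19*(1 + sqrt((-2)**2 + 1**2)) = 19*(1 + sqrt(4 + 1)) = 19*(1 + sqrt(5)) = 19 + 19*sqrt(5)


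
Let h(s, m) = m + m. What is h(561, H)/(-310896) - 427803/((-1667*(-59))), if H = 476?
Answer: -978646129/224834958 ≈ -4.3527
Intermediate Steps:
h(s, m) = 2*m
h(561, H)/(-310896) - 427803/((-1667*(-59))) = (2*476)/(-310896) - 427803/((-1667*(-59))) = 952*(-1/310896) - 427803/98353 = -7/2286 - 427803*1/98353 = -7/2286 - 427803/98353 = -978646129/224834958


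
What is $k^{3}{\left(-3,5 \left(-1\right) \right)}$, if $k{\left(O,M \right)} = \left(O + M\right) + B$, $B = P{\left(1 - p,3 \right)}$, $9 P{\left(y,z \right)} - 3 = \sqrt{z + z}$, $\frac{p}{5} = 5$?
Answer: $- \frac{1357}{3} + \frac{4763 \sqrt{6}}{243} \approx -404.32$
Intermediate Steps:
$p = 25$ ($p = 5 \cdot 5 = 25$)
$P{\left(y,z \right)} = \frac{1}{3} + \frac{\sqrt{2} \sqrt{z}}{9}$ ($P{\left(y,z \right)} = \frac{1}{3} + \frac{\sqrt{z + z}}{9} = \frac{1}{3} + \frac{\sqrt{2 z}}{9} = \frac{1}{3} + \frac{\sqrt{2} \sqrt{z}}{9}$)
$B = \frac{1}{3} + \frac{\sqrt{6}}{9}$ ($B = \frac{1}{3} + \frac{\sqrt{2} \sqrt{3}}{9} = \frac{1}{3} + \frac{\sqrt{6}}{9} \approx 0.6055$)
$k{\left(O,M \right)} = \frac{1}{3} + M + O + \frac{\sqrt{6}}{9}$ ($k{\left(O,M \right)} = \left(O + M\right) + \left(\frac{1}{3} + \frac{\sqrt{6}}{9}\right) = \left(M + O\right) + \left(\frac{1}{3} + \frac{\sqrt{6}}{9}\right) = \frac{1}{3} + M + O + \frac{\sqrt{6}}{9}$)
$k^{3}{\left(-3,5 \left(-1\right) \right)} = \left(\frac{1}{3} + 5 \left(-1\right) - 3 + \frac{\sqrt{6}}{9}\right)^{3} = \left(\frac{1}{3} - 5 - 3 + \frac{\sqrt{6}}{9}\right)^{3} = \left(- \frac{23}{3} + \frac{\sqrt{6}}{9}\right)^{3}$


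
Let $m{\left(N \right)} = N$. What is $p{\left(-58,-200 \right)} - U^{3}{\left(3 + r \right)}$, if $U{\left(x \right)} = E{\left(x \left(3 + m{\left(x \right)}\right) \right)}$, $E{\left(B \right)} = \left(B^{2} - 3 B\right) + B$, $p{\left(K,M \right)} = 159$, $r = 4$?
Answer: $-107850175841$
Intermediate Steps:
$E{\left(B \right)} = B^{2} - 2 B$
$U{\left(x \right)} = x \left(-2 + x \left(3 + x\right)\right) \left(3 + x\right)$ ($U{\left(x \right)} = x \left(3 + x\right) \left(-2 + x \left(3 + x\right)\right) = x \left(-2 + x \left(3 + x\right)\right) \left(3 + x\right)$)
$p{\left(-58,-200 \right)} - U^{3}{\left(3 + r \right)} = 159 - \left(\left(3 + 4\right) \left(-2 + \left(3 + 4\right) \left(3 + \left(3 + 4\right)\right)\right) \left(3 + \left(3 + 4\right)\right)\right)^{3} = 159 - \left(7 \left(-2 + 7 \left(3 + 7\right)\right) \left(3 + 7\right)\right)^{3} = 159 - \left(7 \left(-2 + 7 \cdot 10\right) 10\right)^{3} = 159 - \left(7 \left(-2 + 70\right) 10\right)^{3} = 159 - \left(7 \cdot 68 \cdot 10\right)^{3} = 159 - 4760^{3} = 159 - 107850176000 = -107850175841$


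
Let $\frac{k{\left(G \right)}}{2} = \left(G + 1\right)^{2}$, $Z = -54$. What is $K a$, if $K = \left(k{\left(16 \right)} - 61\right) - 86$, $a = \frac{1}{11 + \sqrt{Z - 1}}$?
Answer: $\frac{431}{16} - \frac{431 i \sqrt{55}}{176} \approx 26.938 - 18.161 i$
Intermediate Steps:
$k{\left(G \right)} = 2 \left(1 + G\right)^{2}$ ($k{\left(G \right)} = 2 \left(G + 1\right)^{2} = 2 \left(1 + G\right)^{2}$)
$a = \frac{1}{11 + i \sqrt{55}}$ ($a = \frac{1}{11 + \sqrt{-54 - 1}} = \frac{1}{11 + \sqrt{-55}} = \frac{1}{11 + i \sqrt{55}} \approx 0.0625 - 0.042138 i$)
$K = 431$ ($K = \left(2 \left(1 + 16\right)^{2} - 61\right) - 86 = \left(2 \cdot 17^{2} - 61\right) - 86 = \left(2 \cdot 289 - 61\right) - 86 = \left(578 - 61\right) - 86 = 517 - 86 = 431$)
$K a = 431 \left(\frac{1}{16} - \frac{i \sqrt{55}}{176}\right) = \frac{431}{16} - \frac{431 i \sqrt{55}}{176}$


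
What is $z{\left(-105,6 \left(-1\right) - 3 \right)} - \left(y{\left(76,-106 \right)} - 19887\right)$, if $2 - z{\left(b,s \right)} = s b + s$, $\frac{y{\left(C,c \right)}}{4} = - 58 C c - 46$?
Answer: $-1849855$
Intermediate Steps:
$y{\left(C,c \right)} = -184 - 232 C c$ ($y{\left(C,c \right)} = 4 \left(- 58 C c - 46\right) = 4 \left(-46 - 58 C c\right) = -184 - 232 C c$)
$z{\left(b,s \right)} = 2 - s - b s$ ($z{\left(b,s \right)} = 2 - \left(s b + s\right) = 2 - \left(b s + s\right) = 2 - \left(s + b s\right) = 2 - s - b s$)
$z{\left(-105,6 \left(-1\right) - 3 \right)} - \left(y{\left(76,-106 \right)} - 19887\right) = \left(2 - \left(6 \left(-1\right) - 3\right) - - 105 \left(6 \left(-1\right) - 3\right)\right) - \left(\left(-184 - 17632 \left(-106\right)\right) - 19887\right) = \left(2 - \left(-6 - 3\right) - - 105 \left(-6 - 3\right)\right) - \left(\left(-184 + 1868992\right) - 19887\right) = \left(2 - -9 - \left(-105\right) \left(-9\right)\right) - \left(1868808 - 19887\right) = \left(2 + 9 - 945\right) - 1848921 = -934 - 1848921 = -1849855$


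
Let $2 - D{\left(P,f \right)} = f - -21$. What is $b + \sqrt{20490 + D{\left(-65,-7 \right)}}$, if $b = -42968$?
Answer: $-42968 + \sqrt{20478} \approx -42825.0$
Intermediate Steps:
$D{\left(P,f \right)} = -19 - f$ ($D{\left(P,f \right)} = 2 - \left(f - -21\right) = 2 - \left(f + 21\right) = 2 - \left(21 + f\right) = -19 - f$)
$b + \sqrt{20490 + D{\left(-65,-7 \right)}} = -42968 + \sqrt{20490 - 12} = -42968 + \sqrt{20478}$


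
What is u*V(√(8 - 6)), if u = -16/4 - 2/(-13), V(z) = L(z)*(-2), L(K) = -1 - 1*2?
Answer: -300/13 ≈ -23.077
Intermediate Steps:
L(K) = -3 (L(K) = -1 - 2 = -3)
V(z) = 6 (V(z) = -3*(-2) = 6)
u = -50/13 (u = -16*¼ - 2*(-1/13) = -4 + 2/13 = -50/13 ≈ -3.8462)
u*V(√(8 - 6)) = -50/13*6 = -300/13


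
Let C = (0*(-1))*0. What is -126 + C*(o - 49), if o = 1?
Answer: -126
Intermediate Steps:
C = 0 (C = 0*0 = 0)
-126 + C*(o - 49) = -126 + 0*(1 - 49) = -126 + 0*(-48) = -126 + 0 = -126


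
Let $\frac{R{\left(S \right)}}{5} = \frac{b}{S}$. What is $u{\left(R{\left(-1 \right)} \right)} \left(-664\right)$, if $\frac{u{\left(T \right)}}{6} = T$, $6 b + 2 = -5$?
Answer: $-23240$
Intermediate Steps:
$b = - \frac{7}{6}$ ($b = - \frac{1}{3} + \frac{1}{6} \left(-5\right) = - \frac{1}{3} - \frac{5}{6} = - \frac{7}{6} \approx -1.1667$)
$R{\left(S \right)} = - \frac{35}{6 S}$ ($R{\left(S \right)} = 5 \left(- \frac{7}{6 S}\right) = - \frac{35}{6 S}$)
$u{\left(T \right)} = 6 T$
$u{\left(R{\left(-1 \right)} \right)} \left(-664\right) = 6 \left(- \frac{35}{6 \left(-1\right)}\right) \left(-664\right) = 6 \left(\left(- \frac{35}{6}\right) \left(-1\right)\right) \left(-664\right) = 6 \cdot \frac{35}{6} \left(-664\right) = 35 \left(-664\right) = -23240$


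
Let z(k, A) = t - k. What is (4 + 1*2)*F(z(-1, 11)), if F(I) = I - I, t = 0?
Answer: 0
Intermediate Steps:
z(k, A) = -k (z(k, A) = 0 - k = -k)
F(I) = 0
(4 + 1*2)*F(z(-1, 11)) = (4 + 1*2)*0 = (4 + 2)*0 = 6*0 = 0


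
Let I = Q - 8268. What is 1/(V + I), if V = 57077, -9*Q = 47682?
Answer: 1/43511 ≈ 2.2983e-5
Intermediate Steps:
Q = -5298 (Q = -⅑*47682 = -5298)
I = -13566 (I = -5298 - 8268 = -13566)
1/(V + I) = 1/(57077 - 13566) = 1/43511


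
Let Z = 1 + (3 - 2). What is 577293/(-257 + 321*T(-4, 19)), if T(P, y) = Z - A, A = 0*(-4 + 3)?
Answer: 577293/385 ≈ 1499.5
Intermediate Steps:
A = 0 (A = 0*(-1) = 0)
Z = 2 (Z = 1 + 1 = 2)
T(P, y) = 2 (T(P, y) = 2 - 1*0 = 2 + 0 = 2)
577293/(-257 + 321*T(-4, 19)) = 577293/(-257 + 321*2) = 577293/(-257 + 642) = 577293/385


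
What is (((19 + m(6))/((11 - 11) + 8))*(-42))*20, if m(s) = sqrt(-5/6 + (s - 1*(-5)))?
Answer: -1995 - 35*sqrt(366)/2 ≈ -2329.8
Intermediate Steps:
m(s) = sqrt(25/6 + s) (m(s) = sqrt(-5*1/6 + (s + 5)) = sqrt(-5/6 + (5 + s)) = sqrt(25/6 + s))
(((19 + m(6))/((11 - 11) + 8))*(-42))*20 = (((19 + sqrt(150 + 36*6)/6)/((11 - 11) + 8))*(-42))*20 = (((19 + sqrt(150 + 216)/6)/(0 + 8))*(-42))*20 = (((19 + sqrt(366)/6)/8)*(-42))*20 = (((19 + sqrt(366)/6)*(1/8))*(-42))*20 = ((19/8 + sqrt(366)/48)*(-42))*20 = (-399/4 - 7*sqrt(366)/8)*20 = -1995 - 35*sqrt(366)/2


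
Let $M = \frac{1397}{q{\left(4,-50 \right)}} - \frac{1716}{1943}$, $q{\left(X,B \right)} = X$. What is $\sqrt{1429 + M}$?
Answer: $\frac{3 \sqrt{2982223265}}{3886} \approx 42.159$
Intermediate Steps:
$M = \frac{2707507}{7772}$ ($M = \frac{1397}{4} - \frac{1716}{1943} = \frac{2707507}{7772} \approx 348.37$)
$\sqrt{1429 + M} = \sqrt{1429 + \frac{2707507}{7772}} = \sqrt{\frac{13813695}{7772}} = \frac{3 \sqrt{2982223265}}{3886}$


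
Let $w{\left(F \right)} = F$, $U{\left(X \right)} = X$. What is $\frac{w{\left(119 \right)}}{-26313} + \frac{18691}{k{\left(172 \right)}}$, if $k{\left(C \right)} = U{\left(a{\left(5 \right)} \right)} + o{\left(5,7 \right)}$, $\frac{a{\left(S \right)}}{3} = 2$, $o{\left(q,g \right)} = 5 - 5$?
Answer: $\frac{23419789}{7518} \approx 3115.2$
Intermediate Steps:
$o{\left(q,g \right)} = 0$ ($o{\left(q,g \right)} = 5 - 5 = 0$)
$a{\left(S \right)} = 6$ ($a{\left(S \right)} = 3 \cdot 2 = 6$)
$k{\left(C \right)} = 6$ ($k{\left(C \right)} = 6 + 0 = 6$)
$\frac{w{\left(119 \right)}}{-26313} + \frac{18691}{k{\left(172 \right)}} = \frac{119}{-26313} + \frac{18691}{6} = 119 \left(- \frac{1}{26313}\right) + 18691 \cdot \frac{1}{6} = - \frac{17}{3759} + \frac{18691}{6} = \frac{23419789}{7518}$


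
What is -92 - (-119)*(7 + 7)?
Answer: 1574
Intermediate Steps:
-92 - (-119)*(7 + 7) = -92 - (-119)*14 = -92 - 17*(-98) = -92 + 1666 = 1574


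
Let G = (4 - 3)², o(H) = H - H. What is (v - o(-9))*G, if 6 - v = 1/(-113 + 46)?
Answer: 403/67 ≈ 6.0149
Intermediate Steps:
o(H) = 0
v = 403/67 (v = 6 - 1/(-113 + 46) = 6 - 1/(-67) = 6 - 1*(-1/67) = 6 + 1/67 = 403/67 ≈ 6.0149)
G = 1 (G = 1² = 1)
(v - o(-9))*G = (403/67 - 1*0)*1 = (403/67 + 0)*1 = (403/67)*1 = 403/67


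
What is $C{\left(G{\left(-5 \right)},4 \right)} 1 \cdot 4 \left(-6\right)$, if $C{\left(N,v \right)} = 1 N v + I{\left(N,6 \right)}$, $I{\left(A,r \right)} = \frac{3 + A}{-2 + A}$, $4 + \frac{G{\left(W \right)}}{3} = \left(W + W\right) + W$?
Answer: $\frac{321552}{59} \approx 5450.0$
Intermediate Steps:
$G{\left(W \right)} = -12 + 9 W$ ($G{\left(W \right)} = -12 + 3 \left(\left(W + W\right) + W\right) = -12 + 3 \left(2 W + W\right) = -12 + 3 \cdot 3 W = -12 + 9 W$)
$I{\left(A,r \right)} = \frac{3 + A}{-2 + A}$
$C{\left(N,v \right)} = N v + \frac{3 + N}{-2 + N}$ ($C{\left(N,v \right)} = 1 N v + \frac{3 + N}{-2 + N} = N v + \frac{3 + N}{-2 + N}$)
$C{\left(G{\left(-5 \right)},4 \right)} 1 \cdot 4 \left(-6\right) = \frac{3 + \left(-12 + 9 \left(-5\right)\right) + \left(-12 + 9 \left(-5\right)\right) 4 \left(-2 + \left(-12 + 9 \left(-5\right)\right)\right)}{-2 + \left(-12 + 9 \left(-5\right)\right)} 1 \cdot 4 \left(-6\right) = \frac{3 - 57 + \left(-12 - 45\right) 4 \left(-2 - 57\right)}{-2 - 57} \cdot 4 \left(-6\right) = \frac{3 - 57 - 228 \left(-2 - 57\right)}{-2 - 57} \left(-24\right) = \frac{3 - 57 - 228 \left(-59\right)}{-59} \left(-24\right) = - \frac{3 - 57 + 13452}{59} \left(-24\right) = \left(- \frac{1}{59}\right) 13398 \left(-24\right) = \left(- \frac{13398}{59}\right) \left(-24\right) = \frac{321552}{59}$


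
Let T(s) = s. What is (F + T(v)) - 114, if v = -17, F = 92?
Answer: -39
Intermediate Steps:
(F + T(v)) - 114 = (92 - 17) - 114 = 75 - 114 = -39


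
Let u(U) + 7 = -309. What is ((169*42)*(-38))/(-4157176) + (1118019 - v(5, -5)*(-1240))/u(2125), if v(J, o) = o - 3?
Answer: -575809666955/164208452 ≈ -3506.6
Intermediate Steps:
v(J, o) = -3 + o
u(U) = -316 (u(U) = -7 - 309 = -316)
((169*42)*(-38))/(-4157176) + (1118019 - v(5, -5)*(-1240))/u(2125) = ((169*42)*(-38))/(-4157176) + (1118019 - (-3 - 5)*(-1240))/(-316) = (7098*(-38))*(-1/4157176) + (1118019 - (-8)*(-1240))*(-1/316) = -269724*(-1/4157176) + (1118019 - 1*9920)*(-1/316) = 67431/1039294 + (1118019 - 9920)*(-1/316) = 67431/1039294 + 1108099*(-1/316) = 67431/1039294 - 1108099/316 = -575809666955/164208452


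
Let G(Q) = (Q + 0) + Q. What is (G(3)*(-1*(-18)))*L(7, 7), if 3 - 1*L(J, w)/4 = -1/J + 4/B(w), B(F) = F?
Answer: 7776/7 ≈ 1110.9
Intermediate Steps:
L(J, w) = 12 - 16/w + 4/J (L(J, w) = 12 - 4*(-1/J + 4/w) = 12 + (-16/w + 4/J) = 12 - 16/w + 4/J)
G(Q) = 2*Q (G(Q) = Q + Q = 2*Q)
(G(3)*(-1*(-18)))*L(7, 7) = ((2*3)*(-1*(-18)))*(12 - 16/7 + 4/7) = (6*18)*(12 - 16*1/7 + 4*(1/7)) = 108*(12 - 16/7 + 4/7) = 108*(72/7) = 7776/7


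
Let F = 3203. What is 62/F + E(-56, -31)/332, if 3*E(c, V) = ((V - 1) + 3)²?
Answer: 2755475/3190188 ≈ 0.86373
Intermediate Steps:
E(c, V) = (2 + V)²/3 (E(c, V) = ((V - 1) + 3)²/3 = ((-1 + V) + 3)²/3 = (2 + V)²/3)
62/F + E(-56, -31)/332 = 62/3203 + ((2 - 31)²/3)/332 = 62*(1/3203) + ((⅓)*(-29)²)*(1/332) = 62/3203 + ((⅓)*841)*(1/332) = 62/3203 + (841/3)*(1/332) = 62/3203 + 841/996 = 2755475/3190188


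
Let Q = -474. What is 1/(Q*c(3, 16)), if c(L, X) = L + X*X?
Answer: -1/122766 ≈ -8.1456e-6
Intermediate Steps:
c(L, X) = L + X²
1/(Q*c(3, 16)) = 1/(-474*(3 + 16²)) = 1/(-474*(3 + 256)) = 1/(-474*259) = 1/(-122766) = -1/122766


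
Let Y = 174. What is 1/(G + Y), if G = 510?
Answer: 1/684 ≈ 0.0014620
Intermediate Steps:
1/(G + Y) = 1/(510 + 174) = 1/684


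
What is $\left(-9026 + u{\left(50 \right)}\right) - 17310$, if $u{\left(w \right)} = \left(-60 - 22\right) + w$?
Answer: $-26368$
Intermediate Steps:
$u{\left(w \right)} = -82 + w$
$\left(-9026 + u{\left(50 \right)}\right) - 17310 = \left(-9026 + \left(-82 + 50\right)\right) - 17310 = \left(-9026 - 32\right) - 17310 = -9058 - 17310 = -26368$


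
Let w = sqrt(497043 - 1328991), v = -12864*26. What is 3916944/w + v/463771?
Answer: -334464/463771 - 652824*I*sqrt(207987)/69329 ≈ -0.72118 - 4294.4*I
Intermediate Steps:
v = -334464
w = 2*I*sqrt(207987) (w = sqrt(-831948) = 2*I*sqrt(207987) ≈ 912.11*I)
3916944/w + v/463771 = 3916944/((2*I*sqrt(207987))) - 334464/463771 = 3916944*(-I*sqrt(207987)/415974) - 334464*1/463771 = -652824*I*sqrt(207987)/69329 - 334464/463771 = -334464/463771 - 652824*I*sqrt(207987)/69329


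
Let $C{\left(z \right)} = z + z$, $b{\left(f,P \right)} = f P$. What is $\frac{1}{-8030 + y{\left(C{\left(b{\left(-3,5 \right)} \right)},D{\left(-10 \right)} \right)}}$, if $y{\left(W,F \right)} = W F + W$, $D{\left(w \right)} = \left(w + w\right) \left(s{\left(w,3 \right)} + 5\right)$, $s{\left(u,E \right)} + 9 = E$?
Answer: $- \frac{1}{8660} \approx -0.00011547$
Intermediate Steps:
$s{\left(u,E \right)} = -9 + E$
$b{\left(f,P \right)} = P f$
$C{\left(z \right)} = 2 z$
$D{\left(w \right)} = - 2 w$ ($D{\left(w \right)} = \left(w + w\right) \left(\left(-9 + 3\right) + 5\right) = 2 w \left(-6 + 5\right) = 2 w \left(-1\right) = - 2 w$)
$y{\left(W,F \right)} = W + F W$ ($y{\left(W,F \right)} = F W + W = W + F W$)
$\frac{1}{-8030 + y{\left(C{\left(b{\left(-3,5 \right)} \right)},D{\left(-10 \right)} \right)}} = \frac{1}{-8030 + 2 \cdot 5 \left(-3\right) \left(1 - -20\right)} = \frac{1}{-8030 + 2 \left(-15\right) \left(1 + 20\right)} = \frac{1}{-8030 - 630} = \frac{1}{-8660} = - \frac{1}{8660}$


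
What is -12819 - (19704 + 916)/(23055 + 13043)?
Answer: -231380441/18049 ≈ -12820.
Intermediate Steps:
-12819 - (19704 + 916)/(23055 + 13043) = -12819 - 20620/36098 = -12819 - 1*10310/18049 = -12819 - 10310/18049 = -231380441/18049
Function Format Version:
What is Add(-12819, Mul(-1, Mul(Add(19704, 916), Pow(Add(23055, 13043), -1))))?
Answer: Rational(-231380441, 18049) ≈ -12820.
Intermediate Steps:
Add(-12819, Mul(-1, Mul(Add(19704, 916), Pow(Add(23055, 13043), -1)))) = Add(-12819, Mul(-1, Mul(20620, Pow(36098, -1)))) = Add(-12819, Mul(-1, Mul(20620, Rational(1, 36098)))) = Add(-12819, Mul(-1, Rational(10310, 18049))) = Add(-12819, Rational(-10310, 18049)) = Rational(-231380441, 18049)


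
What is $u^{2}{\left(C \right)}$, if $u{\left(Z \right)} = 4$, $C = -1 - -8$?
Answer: $16$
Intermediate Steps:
$C = 7$ ($C = -1 + 8 = 7$)
$u^{2}{\left(C \right)} = 4^{2} = 16$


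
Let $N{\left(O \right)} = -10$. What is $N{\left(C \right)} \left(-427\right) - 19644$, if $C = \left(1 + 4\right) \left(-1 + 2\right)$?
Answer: $-15374$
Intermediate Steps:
$C = 5$ ($C = 5 \cdot 1 = 5$)
$N{\left(C \right)} \left(-427\right) - 19644 = \left(-10\right) \left(-427\right) - 19644 = 4270 - 19644 = -15374$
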